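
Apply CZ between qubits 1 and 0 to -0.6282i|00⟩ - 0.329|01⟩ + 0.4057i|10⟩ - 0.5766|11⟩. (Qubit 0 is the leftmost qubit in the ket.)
-0.6282i|00⟩ - 0.329|01⟩ + 0.4057i|10⟩ + 0.5766|11⟩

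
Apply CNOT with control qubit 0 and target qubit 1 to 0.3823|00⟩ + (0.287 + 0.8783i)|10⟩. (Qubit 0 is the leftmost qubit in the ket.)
0.3823|00⟩ + (0.287 + 0.8783i)|11⟩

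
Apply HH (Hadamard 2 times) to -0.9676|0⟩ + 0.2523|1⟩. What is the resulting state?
-0.9676|0⟩ + 0.2523|1⟩

H² = I, so an even number of Hadamards cancels: H^2 = I and the state is unchanged.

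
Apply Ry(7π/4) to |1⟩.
-0.3827|0⟩ - 0.9239|1⟩

Ry(7π/4) = [[cos(θ/2), −sin(θ/2)], [sin(θ/2), cos(θ/2)]]; θ = 7π/4, cos(θ/2) ≈ -0.92388, sin(θ/2) ≈ 0.382683.
With a = amp(|0⟩) = 0 and b = amp(|1⟩) = 1:
new amp(|0⟩) = (-0.92388)·a + (-0.382683)·b = -0.3827
new amp(|1⟩) = (0.382683)·a + (-0.92388)·b = -0.9239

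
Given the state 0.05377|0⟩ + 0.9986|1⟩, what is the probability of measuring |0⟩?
0.002891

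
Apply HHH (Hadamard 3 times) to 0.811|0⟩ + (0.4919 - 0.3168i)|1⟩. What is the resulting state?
(0.9213 - 0.224i)|0⟩ + (0.2256 + 0.224i)|1⟩

H² = I, so H^3 = H: a single Hadamard. With (a, b) = (0.811, (0.4919 - 0.3168i)), H gives ((a + b)/√2, (a − b)/√2) = ((0.9213 - 0.224i), (0.2256 + 0.224i)).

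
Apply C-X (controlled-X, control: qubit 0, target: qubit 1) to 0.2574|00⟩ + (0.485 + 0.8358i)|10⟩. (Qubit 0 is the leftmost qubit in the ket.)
0.2574|00⟩ + (0.485 + 0.8358i)|11⟩

C-X leaves the control-|0⟩ kets |00⟩, |01⟩ unchanged and applies X to qubit 1 on the control-|1⟩ pair (|10⟩, |11⟩).
X = [[0, 1], [1, 0]].
With a = amp(|10⟩) = (0.485 + 0.8358i) and b = amp(|11⟩) = 0:
new amp(|10⟩) = (1)·b = 0
new amp(|11⟩) = (1)·a = (0.485 + 0.8358i)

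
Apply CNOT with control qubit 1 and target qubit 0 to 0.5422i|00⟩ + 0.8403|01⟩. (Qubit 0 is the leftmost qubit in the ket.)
0.5422i|00⟩ + 0.8403|11⟩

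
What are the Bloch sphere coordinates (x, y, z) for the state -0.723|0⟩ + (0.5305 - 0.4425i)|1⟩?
(-0.7671, 0.6399, 0.04549)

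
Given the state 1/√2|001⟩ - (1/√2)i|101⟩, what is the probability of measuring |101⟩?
1/2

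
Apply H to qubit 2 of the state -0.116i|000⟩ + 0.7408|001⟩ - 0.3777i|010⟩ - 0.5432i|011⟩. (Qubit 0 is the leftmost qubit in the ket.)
(0.5238 - 0.08202i)|000⟩ + (-0.5238 - 0.08202i)|001⟩ - 0.6512i|010⟩ + 0.117i|011⟩

H on qubit 2 mixes each pair of kets that differ only in qubit 2: amplitudes (a, b) of (|…0…⟩, |…1…⟩) become ((a + b)/√2, (a − b)/√2). Kets absent from the input have amplitude 0.
(|000⟩, |001⟩): (a, b) = (-0.116i, 0.7408) → ((0.5238 - 0.08202i), (-0.5238 - 0.08202i))
(|010⟩, |011⟩): (a, b) = (-0.3777i, -0.5432i) → (-0.6512i, 0.117i)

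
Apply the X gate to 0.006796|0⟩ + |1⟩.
|0⟩ + 0.006796|1⟩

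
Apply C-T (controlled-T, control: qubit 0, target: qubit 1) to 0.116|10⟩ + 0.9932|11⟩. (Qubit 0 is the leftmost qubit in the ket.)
0.116|10⟩ + (0.7023 + 0.7023i)|11⟩

C-T leaves the control-|0⟩ kets |00⟩, |01⟩ unchanged and applies T to qubit 1 on the control-|1⟩ pair (|10⟩, |11⟩).
T = [[1, 0], [0, (1/√2 + (1/√2)i)]].
With a = amp(|10⟩) = 0.116 and b = amp(|11⟩) = 0.9932:
new amp(|10⟩) = (1)·a = 0.116
new amp(|11⟩) = (1/√2 + (1/√2)i)·b = (0.7023 + 0.7023i)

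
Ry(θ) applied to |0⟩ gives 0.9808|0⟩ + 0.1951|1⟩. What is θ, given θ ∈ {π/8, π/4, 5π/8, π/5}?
π/8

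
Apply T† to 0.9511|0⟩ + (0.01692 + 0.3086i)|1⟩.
0.9511|0⟩ + (0.2302 + 0.2062i)|1⟩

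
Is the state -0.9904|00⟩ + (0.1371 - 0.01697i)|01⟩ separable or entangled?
Separable

Writing the state as a|00⟩ + b|01⟩ + c|10⟩ + d|11⟩, it is a product state iff ad − bc = 0.
Here (a, b, c, d) = (-0.9904, (0.1371 - 0.01697i), 0, 0): ad − bc = (-0.9904)(0) − (0.1371 - 0.01697i)(0) = 0, so the state is separable.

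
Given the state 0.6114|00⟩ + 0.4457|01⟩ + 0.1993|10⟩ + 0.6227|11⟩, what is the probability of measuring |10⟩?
0.03972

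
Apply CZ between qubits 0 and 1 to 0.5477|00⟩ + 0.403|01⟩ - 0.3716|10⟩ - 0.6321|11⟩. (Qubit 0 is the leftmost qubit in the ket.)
0.5477|00⟩ + 0.403|01⟩ - 0.3716|10⟩ + 0.6321|11⟩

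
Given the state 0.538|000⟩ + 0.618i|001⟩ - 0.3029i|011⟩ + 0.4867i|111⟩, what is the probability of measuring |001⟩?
0.3819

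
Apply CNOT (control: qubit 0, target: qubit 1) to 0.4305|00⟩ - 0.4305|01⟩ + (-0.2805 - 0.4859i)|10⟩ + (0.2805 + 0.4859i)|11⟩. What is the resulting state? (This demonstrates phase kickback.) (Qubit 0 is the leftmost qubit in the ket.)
0.4305|00⟩ - 0.4305|01⟩ + (0.2805 + 0.4859i)|10⟩ + (-0.2805 - 0.4859i)|11⟩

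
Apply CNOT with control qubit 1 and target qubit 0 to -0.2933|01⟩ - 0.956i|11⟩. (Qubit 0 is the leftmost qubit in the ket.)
-0.956i|01⟩ - 0.2933|11⟩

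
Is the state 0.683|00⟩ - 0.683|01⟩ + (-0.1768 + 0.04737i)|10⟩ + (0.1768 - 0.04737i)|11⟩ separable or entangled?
Separable

Writing the state as a|00⟩ + b|01⟩ + c|10⟩ + d|11⟩, it is a product state iff ad − bc = 0.
Here (a, b, c, d) = (0.683, -0.683, (-0.1768 + 0.04737i), (0.1768 - 0.04737i)): ad − bc = (0.683)(0.1768 - 0.04737i) − (-0.683)(-0.1768 + 0.04737i) = 0, so the state is separable.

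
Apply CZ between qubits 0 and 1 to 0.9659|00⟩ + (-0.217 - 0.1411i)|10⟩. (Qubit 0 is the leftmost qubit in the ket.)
0.9659|00⟩ + (-0.217 - 0.1411i)|10⟩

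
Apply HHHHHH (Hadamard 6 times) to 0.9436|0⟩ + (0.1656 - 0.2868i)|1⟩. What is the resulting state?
0.9436|0⟩ + (0.1656 - 0.2868i)|1⟩

H² = I, so an even number of Hadamards cancels: H^6 = I and the state is unchanged.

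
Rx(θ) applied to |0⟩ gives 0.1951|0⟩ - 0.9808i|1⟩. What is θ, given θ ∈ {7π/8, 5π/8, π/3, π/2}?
7π/8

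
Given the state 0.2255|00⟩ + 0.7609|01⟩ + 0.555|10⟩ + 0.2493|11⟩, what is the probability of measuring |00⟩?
0.05085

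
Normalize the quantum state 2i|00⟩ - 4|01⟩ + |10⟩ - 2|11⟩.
0.4i|00⟩ - 0.8|01⟩ + 0.2|10⟩ - 0.4|11⟩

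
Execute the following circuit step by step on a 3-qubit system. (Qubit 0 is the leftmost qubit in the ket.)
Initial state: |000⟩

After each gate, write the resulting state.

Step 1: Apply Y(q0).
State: i|100⟩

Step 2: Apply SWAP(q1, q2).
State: i|100⟩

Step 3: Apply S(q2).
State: i|100⟩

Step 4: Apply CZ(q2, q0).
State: i|100⟩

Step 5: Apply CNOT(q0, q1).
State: i|110⟩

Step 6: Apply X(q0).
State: i|010⟩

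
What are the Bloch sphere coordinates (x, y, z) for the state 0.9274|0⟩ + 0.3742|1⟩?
(0.6941, 0, 0.72)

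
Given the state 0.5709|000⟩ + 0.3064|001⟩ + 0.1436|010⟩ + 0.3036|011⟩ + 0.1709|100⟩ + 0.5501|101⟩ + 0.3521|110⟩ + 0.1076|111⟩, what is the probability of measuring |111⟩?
0.01158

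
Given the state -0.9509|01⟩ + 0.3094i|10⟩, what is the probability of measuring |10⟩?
0.09573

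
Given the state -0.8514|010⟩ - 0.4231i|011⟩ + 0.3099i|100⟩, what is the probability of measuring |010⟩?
0.7249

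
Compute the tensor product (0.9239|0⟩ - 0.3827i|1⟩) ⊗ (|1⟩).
0.9239|01⟩ - 0.3827i|11⟩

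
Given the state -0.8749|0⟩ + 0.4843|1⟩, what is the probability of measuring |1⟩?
0.2345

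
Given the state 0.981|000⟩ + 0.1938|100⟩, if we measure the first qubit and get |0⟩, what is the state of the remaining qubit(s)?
|00⟩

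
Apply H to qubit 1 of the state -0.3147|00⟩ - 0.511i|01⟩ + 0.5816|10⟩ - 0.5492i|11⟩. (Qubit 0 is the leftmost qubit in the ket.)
(-0.2225 - 0.3613i)|00⟩ + (-0.2225 + 0.3613i)|01⟩ + (0.4113 - 0.3883i)|10⟩ + (0.4113 + 0.3883i)|11⟩

H on qubit 1 mixes each pair of kets that differ only in qubit 1: amplitudes (a, b) of (|…0…⟩, |…1…⟩) become ((a + b)/√2, (a − b)/√2). Kets absent from the input have amplitude 0.
(|00⟩, |01⟩): (a, b) = (-0.3147, -0.511i) → ((-0.2225 - 0.3613i), (-0.2225 + 0.3613i))
(|10⟩, |11⟩): (a, b) = (0.5816, -0.5492i) → ((0.4113 - 0.3883i), (0.4113 + 0.3883i))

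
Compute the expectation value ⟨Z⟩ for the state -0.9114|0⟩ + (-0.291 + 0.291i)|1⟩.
0.6613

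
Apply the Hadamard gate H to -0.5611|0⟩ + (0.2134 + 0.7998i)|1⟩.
(-0.2459 + 0.5655i)|0⟩ + (-0.5477 - 0.5655i)|1⟩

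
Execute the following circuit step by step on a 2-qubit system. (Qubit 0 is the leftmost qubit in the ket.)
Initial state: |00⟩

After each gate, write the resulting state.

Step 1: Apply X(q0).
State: |10⟩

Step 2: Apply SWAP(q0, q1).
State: |01⟩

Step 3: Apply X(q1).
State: |00⟩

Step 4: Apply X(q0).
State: |10⟩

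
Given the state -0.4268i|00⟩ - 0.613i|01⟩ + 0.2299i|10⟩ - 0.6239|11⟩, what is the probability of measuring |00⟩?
0.1822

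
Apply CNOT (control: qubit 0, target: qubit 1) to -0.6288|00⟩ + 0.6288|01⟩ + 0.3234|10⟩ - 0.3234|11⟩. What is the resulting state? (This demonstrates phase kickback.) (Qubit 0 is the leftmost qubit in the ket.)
-0.6288|00⟩ + 0.6288|01⟩ - 0.3234|10⟩ + 0.3234|11⟩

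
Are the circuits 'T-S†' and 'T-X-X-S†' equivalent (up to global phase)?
Yes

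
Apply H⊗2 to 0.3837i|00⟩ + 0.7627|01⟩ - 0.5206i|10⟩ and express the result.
(0.3814 - 0.06845i)|00⟩ + (-0.3814 - 0.06845i)|01⟩ + (0.3814 + 0.4522i)|10⟩ + (-0.3814 + 0.4522i)|11⟩

H⊗2 gives amp(|y⟩) = (1/2) Σ_x (−1)^(x·y) amp(|x⟩), where x·y is the number of positions in which both x and y have a 1.
|00⟩: (0.3837i + 0.7627 - 0.5206i)/2 = (0.3814 - 0.06845i)
|01⟩: (0.3837i - 0.7627 - 0.5206i)/2 = (-0.3814 - 0.06845i)
|10⟩: (0.3837i + 0.7627 + 0.5206i)/2 = (0.3814 + 0.4522i)
|11⟩: (0.3837i - 0.7627 + 0.5206i)/2 = (-0.3814 + 0.4522i)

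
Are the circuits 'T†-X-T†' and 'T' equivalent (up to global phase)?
No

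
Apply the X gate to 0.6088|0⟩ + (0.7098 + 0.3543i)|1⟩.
(0.7098 + 0.3543i)|0⟩ + 0.6088|1⟩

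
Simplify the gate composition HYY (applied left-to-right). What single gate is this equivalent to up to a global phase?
H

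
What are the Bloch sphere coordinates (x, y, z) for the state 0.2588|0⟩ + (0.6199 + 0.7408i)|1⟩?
(0.3209, 0.3834, -0.8661)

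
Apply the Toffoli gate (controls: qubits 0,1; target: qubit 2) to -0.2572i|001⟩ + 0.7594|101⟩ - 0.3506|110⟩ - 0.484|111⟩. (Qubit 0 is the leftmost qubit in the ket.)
-0.2572i|001⟩ + 0.7594|101⟩ - 0.484|110⟩ - 0.3506|111⟩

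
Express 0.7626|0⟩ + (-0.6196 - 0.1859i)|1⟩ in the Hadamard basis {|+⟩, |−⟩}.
(0.1011 - 0.1315i)|+⟩ + (0.9774 + 0.1315i)|−⟩

With |ψ⟩ = α|0⟩ + β|1⟩, the Hadamard-basis coefficients are ⟨+|ψ⟩ = (α + β)/√2 and ⟨−|ψ⟩ = (α − β)/√2.
Here α = 0.7626, β = (-0.6196 - 0.1859i): (α + β)/√2 = (0.1011 - 0.1315i), (α − β)/√2 = (0.9774 + 0.1315i).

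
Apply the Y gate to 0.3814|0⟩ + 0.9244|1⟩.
-0.9244i|0⟩ + 0.3814i|1⟩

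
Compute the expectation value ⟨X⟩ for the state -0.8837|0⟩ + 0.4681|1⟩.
-0.8273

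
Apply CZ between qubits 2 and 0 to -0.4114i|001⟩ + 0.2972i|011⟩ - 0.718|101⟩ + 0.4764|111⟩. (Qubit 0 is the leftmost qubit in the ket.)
-0.4114i|001⟩ + 0.2972i|011⟩ + 0.718|101⟩ - 0.4764|111⟩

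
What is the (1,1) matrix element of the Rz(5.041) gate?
(-0.8132 + 0.5819i)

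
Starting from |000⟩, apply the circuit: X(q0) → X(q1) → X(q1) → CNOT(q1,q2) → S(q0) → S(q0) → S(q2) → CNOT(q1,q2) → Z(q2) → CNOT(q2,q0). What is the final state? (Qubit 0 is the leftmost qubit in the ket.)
-|100⟩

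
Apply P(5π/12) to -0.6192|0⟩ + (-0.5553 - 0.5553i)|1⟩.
-0.6192|0⟩ + (0.3927 - 0.6801i)|1⟩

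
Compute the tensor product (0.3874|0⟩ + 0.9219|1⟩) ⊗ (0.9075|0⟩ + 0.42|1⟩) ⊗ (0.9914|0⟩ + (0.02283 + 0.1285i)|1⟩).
0.3485|000⟩ + (0.008026 + 0.04518i)|001⟩ + 0.1613|010⟩ + (0.003715 + 0.02091i)|011⟩ + 0.8294|100⟩ + (0.0191 + 0.1075i)|101⟩ + 0.3839|110⟩ + (0.00884 + 0.04975i)|111⟩

amp(|b₁b₂…⟩) = product of the factor amplitudes for bits b₁, b₂, …; only kets whose every factor amplitude is nonzero survive.
|000⟩: (0.3874)(0.9075)(0.9914) = 0.3485
|001⟩: (0.3874)(0.9075)(0.02283 + 0.1285i) = (0.008026 + 0.04518i)
|010⟩: (0.3874)(0.42)(0.9914) = 0.1613
|011⟩: (0.3874)(0.42)(0.02283 + 0.1285i) = (0.003715 + 0.02091i)
|100⟩: (0.9219)(0.9075)(0.9914) = 0.8294
|101⟩: (0.9219)(0.9075)(0.02283 + 0.1285i) = (0.0191 + 0.1075i)
|110⟩: (0.9219)(0.42)(0.9914) = 0.3839
|111⟩: (0.9219)(0.42)(0.02283 + 0.1285i) = (0.00884 + 0.04975i)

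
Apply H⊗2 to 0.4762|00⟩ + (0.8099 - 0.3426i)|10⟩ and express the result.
(0.6431 - 0.1713i)|00⟩ + (0.6431 - 0.1713i)|01⟩ + (-0.1669 + 0.1713i)|10⟩ + (-0.1669 + 0.1713i)|11⟩

H⊗2 gives amp(|y⟩) = (1/2) Σ_x (−1)^(x·y) amp(|x⟩), where x·y is the number of positions in which both x and y have a 1.
|00⟩: (0.4762 + (0.8099 - 0.3426i))/2 = (0.6431 - 0.1713i)
|01⟩: (0.4762 + (0.8099 - 0.3426i))/2 = (0.6431 - 0.1713i)
|10⟩: (0.4762 - (0.8099 - 0.3426i))/2 = (-0.1669 + 0.1713i)
|11⟩: (0.4762 - (0.8099 - 0.3426i))/2 = (-0.1669 + 0.1713i)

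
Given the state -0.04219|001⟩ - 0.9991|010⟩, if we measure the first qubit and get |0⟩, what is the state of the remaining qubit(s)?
-0.04219|01⟩ - 0.9991|10⟩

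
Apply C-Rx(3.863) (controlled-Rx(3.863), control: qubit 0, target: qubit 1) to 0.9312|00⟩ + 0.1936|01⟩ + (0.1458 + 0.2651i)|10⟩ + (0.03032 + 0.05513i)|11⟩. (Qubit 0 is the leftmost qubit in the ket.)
0.9312|00⟩ + 0.1936|01⟩ + (0.0001247 - 0.1219i)|10⟩ + (0.2373 - 0.1559i)|11⟩

C-Rx(3.863) leaves the control-|0⟩ kets |00⟩, |01⟩ unchanged and applies Rx(3.863) to qubit 1 on the control-|1⟩ pair (|10⟩, |11⟩).
Rx(3.863) = [[cos(θ/2), −i·sin(θ/2)], [−i·sin(θ/2), cos(θ/2)]]; θ = 3.863, cos(θ/2) ≈ -0.352933, sin(θ/2) ≈ 0.935649.
With a = amp(|10⟩) = (0.1458 + 0.2651i) and b = amp(|11⟩) = (0.03032 + 0.05513i):
new amp(|10⟩) = (-0.352933)·a + (-0.935649i)·b = (0.0001247 - 0.1219i)
new amp(|11⟩) = (-0.935649i)·a + (-0.352933)·b = (0.2373 - 0.1559i)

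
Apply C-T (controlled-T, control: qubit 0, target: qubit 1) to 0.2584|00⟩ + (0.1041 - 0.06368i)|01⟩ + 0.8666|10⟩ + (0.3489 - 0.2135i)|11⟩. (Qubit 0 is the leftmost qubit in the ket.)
0.2584|00⟩ + (0.1041 - 0.06368i)|01⟩ + 0.8666|10⟩ + (0.3977 + 0.09574i)|11⟩

C-T leaves the control-|0⟩ kets |00⟩, |01⟩ unchanged and applies T to qubit 1 on the control-|1⟩ pair (|10⟩, |11⟩).
T = [[1, 0], [0, (1/√2 + (1/√2)i)]].
With a = amp(|10⟩) = 0.8666 and b = amp(|11⟩) = (0.3489 - 0.2135i):
new amp(|10⟩) = (1)·a = 0.8666
new amp(|11⟩) = (1/√2 + (1/√2)i)·b = (0.3977 + 0.09574i)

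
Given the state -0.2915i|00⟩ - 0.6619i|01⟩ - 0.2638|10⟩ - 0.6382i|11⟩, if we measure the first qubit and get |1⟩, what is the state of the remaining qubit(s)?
-0.382|0⟩ - 0.9242i|1⟩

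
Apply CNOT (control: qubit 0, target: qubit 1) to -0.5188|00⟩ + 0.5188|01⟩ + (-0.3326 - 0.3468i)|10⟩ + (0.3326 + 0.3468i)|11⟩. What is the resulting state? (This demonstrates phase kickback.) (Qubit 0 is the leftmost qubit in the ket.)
-0.5188|00⟩ + 0.5188|01⟩ + (0.3326 + 0.3468i)|10⟩ + (-0.3326 - 0.3468i)|11⟩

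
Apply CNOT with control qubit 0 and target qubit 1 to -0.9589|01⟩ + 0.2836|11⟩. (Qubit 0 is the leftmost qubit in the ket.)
-0.9589|01⟩ + 0.2836|10⟩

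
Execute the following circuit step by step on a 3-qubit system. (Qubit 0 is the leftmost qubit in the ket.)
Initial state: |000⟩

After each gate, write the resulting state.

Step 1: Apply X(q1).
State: |010⟩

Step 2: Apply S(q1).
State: i|010⟩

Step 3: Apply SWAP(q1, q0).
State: i|100⟩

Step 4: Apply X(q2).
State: i|101⟩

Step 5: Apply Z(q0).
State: -i|101⟩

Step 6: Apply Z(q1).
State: -i|101⟩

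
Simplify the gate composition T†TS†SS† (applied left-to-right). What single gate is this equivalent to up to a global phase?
S†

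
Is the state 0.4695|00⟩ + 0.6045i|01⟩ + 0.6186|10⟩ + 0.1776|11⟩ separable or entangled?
Entangled

Writing the state as a|00⟩ + b|01⟩ + c|10⟩ + d|11⟩, it is a product state iff ad − bc = 0.
Here (a, b, c, d) = (0.4695, 0.6045i, 0.6186, 0.1776): ad − bc = (0.4695)(0.1776) − (0.6045i)(0.6186) = (0.08338 - 0.3739i) ≠ 0, so the state is entangled.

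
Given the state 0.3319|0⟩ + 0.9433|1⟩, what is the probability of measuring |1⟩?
0.8898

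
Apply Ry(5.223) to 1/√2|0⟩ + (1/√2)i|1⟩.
(-0.6101 - 0.3575i)|0⟩ + (0.3575 - 0.6101i)|1⟩

Ry(5.223) = [[cos(θ/2), −sin(θ/2)], [sin(θ/2), cos(θ/2)]]; θ = 5.223, cos(θ/2) ≈ -0.86276, sin(θ/2) ≈ 0.505613.
With a = amp(|0⟩) = 1/√2 and b = amp(|1⟩) = (1/√2)i:
new amp(|0⟩) = (-0.86276)·a + (-0.505613)·b = (-0.6101 - 0.3575i)
new amp(|1⟩) = (0.505613)·a + (-0.86276)·b = (0.3575 - 0.6101i)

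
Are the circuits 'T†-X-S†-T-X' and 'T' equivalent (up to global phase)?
No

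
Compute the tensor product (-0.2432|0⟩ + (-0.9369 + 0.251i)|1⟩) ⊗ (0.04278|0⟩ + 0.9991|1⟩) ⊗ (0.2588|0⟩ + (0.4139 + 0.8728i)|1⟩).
-0.002693|000⟩ + (-0.004306 - 0.009081i)|001⟩ - 0.06288|010⟩ + (-0.1006 - 0.2121i)|011⟩ + (-0.01037 + 0.002779i)|100⟩ + (-0.02596 - 0.03054i)|101⟩ + (-0.2423 + 0.0649i)|110⟩ + (-0.6063 - 0.7132i)|111⟩

amp(|b₁b₂…⟩) = product of the factor amplitudes for bits b₁, b₂, …; only kets whose every factor amplitude is nonzero survive.
|000⟩: (-0.2432)(0.04278)(0.2588) = -0.002693
|001⟩: (-0.2432)(0.04278)(0.4139 + 0.8728i) = (-0.004306 - 0.009081i)
|010⟩: (-0.2432)(0.9991)(0.2588) = -0.06288
|011⟩: (-0.2432)(0.9991)(0.4139 + 0.8728i) = (-0.1006 - 0.2121i)
|100⟩: (-0.9369 + 0.251i)(0.04278)(0.2588) = (-0.01037 + 0.002779i)
|101⟩: (-0.9369 + 0.251i)(0.04278)(0.4139 + 0.8728i) = (-0.02596 - 0.03054i)
|110⟩: (-0.9369 + 0.251i)(0.9991)(0.2588) = (-0.2423 + 0.0649i)
|111⟩: (-0.9369 + 0.251i)(0.9991)(0.4139 + 0.8728i) = (-0.6063 - 0.7132i)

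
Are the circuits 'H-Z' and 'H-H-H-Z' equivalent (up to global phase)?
Yes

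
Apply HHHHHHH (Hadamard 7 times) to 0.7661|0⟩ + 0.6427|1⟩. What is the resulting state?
0.9962|0⟩ + 0.08726|1⟩

H² = I, so H^7 = H: a single Hadamard. With (a, b) = (0.7661, 0.6427), H gives ((a + b)/√2, (a − b)/√2) = (0.9962, 0.08726).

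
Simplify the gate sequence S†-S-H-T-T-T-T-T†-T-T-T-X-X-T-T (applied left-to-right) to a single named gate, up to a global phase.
H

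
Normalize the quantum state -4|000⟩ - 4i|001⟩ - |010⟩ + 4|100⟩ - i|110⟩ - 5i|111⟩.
-0.4619|000⟩ - 0.4619i|001⟩ - 0.1155|010⟩ + 0.4619|100⟩ - 0.1155i|110⟩ - (1/√3)i|111⟩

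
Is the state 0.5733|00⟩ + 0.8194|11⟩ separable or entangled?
Entangled

Writing the state as a|00⟩ + b|01⟩ + c|10⟩ + d|11⟩, it is a product state iff ad − bc = 0.
Here (a, b, c, d) = (0.5733, 0, 0, 0.8194): ad − bc = (0.5733)(0.8194) − (0)(0) = 0.4698 ≠ 0, so the state is entangled.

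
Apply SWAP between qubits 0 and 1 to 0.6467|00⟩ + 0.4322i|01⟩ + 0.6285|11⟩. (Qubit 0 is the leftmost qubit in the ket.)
0.6467|00⟩ + 0.4322i|10⟩ + 0.6285|11⟩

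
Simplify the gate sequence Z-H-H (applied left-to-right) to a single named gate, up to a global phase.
Z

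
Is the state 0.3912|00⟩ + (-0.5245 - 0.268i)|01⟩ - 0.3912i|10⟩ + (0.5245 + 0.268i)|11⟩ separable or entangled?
Entangled

Writing the state as a|00⟩ + b|01⟩ + c|10⟩ + d|11⟩, it is a product state iff ad − bc = 0.
Here (a, b, c, d) = (0.3912, (-0.5245 - 0.268i), -0.3912i, (0.5245 + 0.268i)): ad − bc = (0.3912)(0.5245 + 0.268i) − (-0.5245 - 0.268i)(-0.3912i) = (0.31 - 0.1003i) ≠ 0, so the state is entangled.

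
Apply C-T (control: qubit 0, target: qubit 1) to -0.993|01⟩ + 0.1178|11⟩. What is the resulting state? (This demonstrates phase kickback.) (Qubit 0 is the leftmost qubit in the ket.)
-0.993|01⟩ + (0.0833 + 0.0833i)|11⟩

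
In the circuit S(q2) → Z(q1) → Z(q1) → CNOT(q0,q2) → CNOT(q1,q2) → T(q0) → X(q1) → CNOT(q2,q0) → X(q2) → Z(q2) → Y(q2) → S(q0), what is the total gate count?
12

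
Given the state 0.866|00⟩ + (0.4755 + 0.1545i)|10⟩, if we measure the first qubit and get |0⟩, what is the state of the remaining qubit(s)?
|0⟩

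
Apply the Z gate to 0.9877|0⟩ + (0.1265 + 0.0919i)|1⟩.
0.9877|0⟩ + (-0.1265 - 0.0919i)|1⟩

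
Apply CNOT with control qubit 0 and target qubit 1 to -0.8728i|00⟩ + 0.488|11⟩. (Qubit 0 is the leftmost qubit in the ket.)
-0.8728i|00⟩ + 0.488|10⟩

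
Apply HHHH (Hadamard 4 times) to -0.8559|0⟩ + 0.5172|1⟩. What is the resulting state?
-0.8559|0⟩ + 0.5172|1⟩

H² = I, so an even number of Hadamards cancels: H^4 = I and the state is unchanged.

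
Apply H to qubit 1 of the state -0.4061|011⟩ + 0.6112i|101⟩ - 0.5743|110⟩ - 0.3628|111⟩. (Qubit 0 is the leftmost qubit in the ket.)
-0.2872|001⟩ + 0.2872|011⟩ - 0.4061|100⟩ + (-0.2565 + 0.4322i)|101⟩ + 0.4061|110⟩ + (0.2565 + 0.4322i)|111⟩

H on qubit 1 mixes each pair of kets that differ only in qubit 1: amplitudes (a, b) of (|…0…⟩, |…1…⟩) become ((a + b)/√2, (a − b)/√2). Kets absent from the input have amplitude 0.
(|001⟩, |011⟩): (a, b) = (0, -0.4061) → (-0.2872, 0.2872)
(|100⟩, |110⟩): (a, b) = (0, -0.5743) → (-0.4061, 0.4061)
(|101⟩, |111⟩): (a, b) = (0.6112i, -0.3628) → ((-0.2565 + 0.4322i), (0.2565 + 0.4322i))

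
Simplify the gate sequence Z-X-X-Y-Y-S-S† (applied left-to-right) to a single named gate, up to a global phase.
Z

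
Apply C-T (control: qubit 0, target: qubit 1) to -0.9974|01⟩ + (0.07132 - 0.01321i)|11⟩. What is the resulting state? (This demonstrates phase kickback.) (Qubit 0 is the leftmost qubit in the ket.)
-0.9974|01⟩ + (0.05977 + 0.04109i)|11⟩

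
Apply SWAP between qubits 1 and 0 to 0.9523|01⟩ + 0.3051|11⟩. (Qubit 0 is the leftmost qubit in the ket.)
0.9523|10⟩ + 0.3051|11⟩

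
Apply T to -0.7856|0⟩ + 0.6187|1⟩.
-0.7856|0⟩ + (0.4375 + 0.4375i)|1⟩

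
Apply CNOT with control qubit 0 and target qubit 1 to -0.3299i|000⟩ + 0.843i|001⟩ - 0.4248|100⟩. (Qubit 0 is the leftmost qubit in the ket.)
-0.3299i|000⟩ + 0.843i|001⟩ - 0.4248|110⟩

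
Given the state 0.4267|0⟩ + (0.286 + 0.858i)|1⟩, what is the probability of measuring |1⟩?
0.818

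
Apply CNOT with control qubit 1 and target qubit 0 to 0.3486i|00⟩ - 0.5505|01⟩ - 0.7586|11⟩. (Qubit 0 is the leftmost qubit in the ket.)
0.3486i|00⟩ - 0.7586|01⟩ - 0.5505|11⟩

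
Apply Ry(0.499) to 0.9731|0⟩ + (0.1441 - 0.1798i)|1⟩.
(0.9074 + 0.0444i)|0⟩ + (0.3799 - 0.1742i)|1⟩

Ry(0.499) = [[cos(θ/2), −sin(θ/2)], [sin(θ/2), cos(θ/2)]]; θ = 0.499, cos(θ/2) ≈ 0.969036, sin(θ/2) ≈ 0.246919.
With a = amp(|0⟩) = 0.9731 and b = amp(|1⟩) = (0.1441 - 0.1798i):
new amp(|0⟩) = (0.969036)·a + (-0.246919)·b = (0.9074 + 0.0444i)
new amp(|1⟩) = (0.246919)·a + (0.969036)·b = (0.3799 - 0.1742i)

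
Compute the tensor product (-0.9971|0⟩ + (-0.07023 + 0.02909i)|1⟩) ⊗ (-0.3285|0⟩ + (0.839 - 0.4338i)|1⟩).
0.3275|00⟩ + (-0.8366 + 0.4325i)|01⟩ + (0.02307 - 0.009556i)|10⟩ + (-0.0463 + 0.05487i)|11⟩

amp(|b₁b₂…⟩) = product of the factor amplitudes for bits b₁, b₂, …; only kets whose every factor amplitude is nonzero survive.
|00⟩: (-0.9971)(-0.3285) = 0.3275
|01⟩: (-0.9971)(0.839 - 0.4338i) = (-0.8366 + 0.4325i)
|10⟩: (-0.07023 + 0.02909i)(-0.3285) = (0.02307 - 0.009556i)
|11⟩: (-0.07023 + 0.02909i)(0.839 - 0.4338i) = (-0.0463 + 0.05487i)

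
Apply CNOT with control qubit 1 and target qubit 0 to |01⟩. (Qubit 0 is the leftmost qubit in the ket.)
|11⟩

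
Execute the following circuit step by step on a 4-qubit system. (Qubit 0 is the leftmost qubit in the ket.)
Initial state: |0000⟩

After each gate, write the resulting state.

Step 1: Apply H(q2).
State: 1/√2|0000⟩ + 1/√2|0010⟩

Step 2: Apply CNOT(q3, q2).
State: 1/√2|0000⟩ + 1/√2|0010⟩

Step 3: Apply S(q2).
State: 1/√2|0000⟩ + (1/√2)i|0010⟩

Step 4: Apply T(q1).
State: 1/√2|0000⟩ + (1/√2)i|0010⟩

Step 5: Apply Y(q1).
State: (1/√2)i|0100⟩ - 1/√2|0110⟩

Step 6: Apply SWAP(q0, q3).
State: (1/√2)i|0100⟩ - 1/√2|0110⟩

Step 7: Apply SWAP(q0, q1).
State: (1/√2)i|1000⟩ - 1/√2|1010⟩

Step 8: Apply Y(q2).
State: (1/√2)i|1000⟩ - 1/√2|1010⟩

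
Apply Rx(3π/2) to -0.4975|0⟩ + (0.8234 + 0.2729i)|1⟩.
(0.5448 - 0.5822i)|0⟩ + (-0.5822 + 0.1588i)|1⟩

Rx(3π/2) = [[cos(θ/2), −i·sin(θ/2)], [−i·sin(θ/2), cos(θ/2)]]; θ = 3π/2, cos(θ/2) ≈ -0.707107, sin(θ/2) ≈ 0.707107.
With a = amp(|0⟩) = -0.4975 and b = amp(|1⟩) = (0.8234 + 0.2729i):
new amp(|0⟩) = (-0.707107)·a + (-0.707107i)·b = (0.5448 - 0.5822i)
new amp(|1⟩) = (-0.707107i)·a + (-0.707107)·b = (-0.5822 + 0.1588i)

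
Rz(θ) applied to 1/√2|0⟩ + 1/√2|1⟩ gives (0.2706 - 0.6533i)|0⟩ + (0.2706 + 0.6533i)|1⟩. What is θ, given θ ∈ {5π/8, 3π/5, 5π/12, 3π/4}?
3π/4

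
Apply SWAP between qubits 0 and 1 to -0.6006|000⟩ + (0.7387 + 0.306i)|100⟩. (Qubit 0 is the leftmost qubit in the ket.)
-0.6006|000⟩ + (0.7387 + 0.306i)|010⟩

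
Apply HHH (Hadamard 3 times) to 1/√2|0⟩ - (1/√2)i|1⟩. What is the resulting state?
(1/2 - (1/2)i)|0⟩ + (1/2 + (1/2)i)|1⟩

H² = I, so H^3 = H: a single Hadamard. With (a, b) = (1/√2, -(1/√2)i), H gives ((a + b)/√2, (a − b)/√2) = ((1/2 - (1/2)i), (1/2 + (1/2)i)).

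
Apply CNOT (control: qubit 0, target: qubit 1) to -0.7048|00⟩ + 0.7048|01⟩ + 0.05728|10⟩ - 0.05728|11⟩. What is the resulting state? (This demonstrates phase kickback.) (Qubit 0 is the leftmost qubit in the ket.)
-0.7048|00⟩ + 0.7048|01⟩ - 0.05728|10⟩ + 0.05728|11⟩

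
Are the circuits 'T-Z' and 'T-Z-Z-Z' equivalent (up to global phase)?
Yes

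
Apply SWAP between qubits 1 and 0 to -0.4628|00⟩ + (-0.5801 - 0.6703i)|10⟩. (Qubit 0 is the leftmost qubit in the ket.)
-0.4628|00⟩ + (-0.5801 - 0.6703i)|01⟩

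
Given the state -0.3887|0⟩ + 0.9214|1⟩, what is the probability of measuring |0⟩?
0.1511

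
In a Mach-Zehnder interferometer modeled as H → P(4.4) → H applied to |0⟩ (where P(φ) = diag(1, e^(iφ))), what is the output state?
(0.3463 - 0.4758i)|0⟩ + (0.6537 + 0.4758i)|1⟩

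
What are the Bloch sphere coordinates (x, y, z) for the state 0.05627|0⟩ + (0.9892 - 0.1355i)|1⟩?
(0.1113, -0.01525, -0.9937)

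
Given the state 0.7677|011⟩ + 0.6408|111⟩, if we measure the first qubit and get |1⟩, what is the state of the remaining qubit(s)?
|11⟩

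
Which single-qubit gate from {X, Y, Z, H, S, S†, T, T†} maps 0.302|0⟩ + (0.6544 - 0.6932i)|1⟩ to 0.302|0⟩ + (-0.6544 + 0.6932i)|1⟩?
Z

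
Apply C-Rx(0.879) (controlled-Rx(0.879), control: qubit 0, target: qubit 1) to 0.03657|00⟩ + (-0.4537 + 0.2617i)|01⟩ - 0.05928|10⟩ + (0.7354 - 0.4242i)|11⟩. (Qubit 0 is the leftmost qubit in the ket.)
0.03657|00⟩ + (-0.4537 + 0.2617i)|01⟩ + (-0.2341 - 0.3129i)|10⟩ + (0.6655 - 0.3587i)|11⟩

C-Rx(0.879) leaves the control-|0⟩ kets |00⟩, |01⟩ unchanged and applies Rx(0.879) to qubit 1 on the control-|1⟩ pair (|10⟩, |11⟩).
Rx(0.879) = [[cos(θ/2), −i·sin(θ/2)], [−i·sin(θ/2), cos(θ/2)]]; θ = 0.879, cos(θ/2) ≈ 0.904965, sin(θ/2) ≈ 0.425487.
With a = amp(|10⟩) = -0.05928 and b = amp(|11⟩) = (0.7354 - 0.4242i):
new amp(|10⟩) = (0.904965)·a + (-0.425487i)·b = (-0.2341 - 0.3129i)
new amp(|11⟩) = (-0.425487i)·a + (0.904965)·b = (0.6655 - 0.3587i)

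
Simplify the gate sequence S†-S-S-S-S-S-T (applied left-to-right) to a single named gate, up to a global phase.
T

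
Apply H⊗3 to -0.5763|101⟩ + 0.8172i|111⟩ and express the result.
(-0.2038 + 0.2889i)|000⟩ + (0.2038 - 0.2889i)|001⟩ + (-0.2038 - 0.2889i)|010⟩ + (0.2038 + 0.2889i)|011⟩ + (0.2038 - 0.2889i)|100⟩ + (-0.2038 + 0.2889i)|101⟩ + (0.2038 + 0.2889i)|110⟩ + (-0.2038 - 0.2889i)|111⟩

H⊗3 gives amp(|y⟩) = (1/2√2) Σ_x (−1)^(x·y) amp(|x⟩), where x·y is the number of positions in which both x and y have a 1.
|000⟩: (-0.5763 + 0.8172i)/(2√2) = (-0.2038 + 0.2889i)
|001⟩: (0.5763 - 0.8172i)/(2√2) = (0.2038 - 0.2889i)
|010⟩: (-0.5763 - 0.8172i)/(2√2) = (-0.2038 - 0.2889i)
|011⟩: (0.5763 + 0.8172i)/(2√2) = (0.2038 + 0.2889i)
|100⟩: (0.5763 - 0.8172i)/(2√2) = (0.2038 - 0.2889i)
|101⟩: (-0.5763 + 0.8172i)/(2√2) = (-0.2038 + 0.2889i)
|110⟩: (0.5763 + 0.8172i)/(2√2) = (0.2038 + 0.2889i)
|111⟩: (-0.5763 - 0.8172i)/(2√2) = (-0.2038 - 0.2889i)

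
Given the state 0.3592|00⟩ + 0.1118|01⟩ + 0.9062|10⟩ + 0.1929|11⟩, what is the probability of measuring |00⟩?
0.129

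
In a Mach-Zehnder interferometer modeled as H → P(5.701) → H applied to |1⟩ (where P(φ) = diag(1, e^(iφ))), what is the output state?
(0.08237 + 0.2749i)|0⟩ + (0.9176 - 0.2749i)|1⟩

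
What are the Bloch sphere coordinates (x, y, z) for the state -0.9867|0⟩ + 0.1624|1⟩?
(-0.3205, 0, 0.9472)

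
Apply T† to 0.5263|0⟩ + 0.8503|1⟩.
0.5263|0⟩ + (0.6013 - 0.6013i)|1⟩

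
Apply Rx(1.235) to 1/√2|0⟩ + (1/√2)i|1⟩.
0.9859|0⟩ + 0.1671i|1⟩

Rx(1.235) = [[cos(θ/2), −i·sin(θ/2)], [−i·sin(θ/2), cos(θ/2)]]; θ = 1.235, cos(θ/2) ≈ 0.815328, sin(θ/2) ≈ 0.578999.
With a = amp(|0⟩) = 1/√2 and b = amp(|1⟩) = (1/√2)i:
new amp(|0⟩) = (0.815328)·a + (-0.578999i)·b = 0.9859
new amp(|1⟩) = (-0.578999i)·a + (0.815328)·b = 0.1671i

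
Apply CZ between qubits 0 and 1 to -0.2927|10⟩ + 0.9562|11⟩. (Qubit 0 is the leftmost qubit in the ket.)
-0.2927|10⟩ - 0.9562|11⟩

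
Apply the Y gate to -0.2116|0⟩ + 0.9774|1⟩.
-0.9774i|0⟩ - 0.2116i|1⟩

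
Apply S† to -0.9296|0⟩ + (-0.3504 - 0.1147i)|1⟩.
-0.9296|0⟩ + (-0.1147 + 0.3504i)|1⟩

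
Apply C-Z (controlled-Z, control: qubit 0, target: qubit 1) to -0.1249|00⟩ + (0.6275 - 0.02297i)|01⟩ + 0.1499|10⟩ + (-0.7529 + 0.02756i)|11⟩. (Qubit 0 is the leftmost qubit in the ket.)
-0.1249|00⟩ + (0.6275 - 0.02297i)|01⟩ + 0.1499|10⟩ + (0.7529 - 0.02756i)|11⟩

C-Z leaves the control-|0⟩ kets |00⟩, |01⟩ unchanged and applies Z to qubit 1 on the control-|1⟩ pair (|10⟩, |11⟩).
Z = [[1, 0], [0, -1]].
With a = amp(|10⟩) = 0.1499 and b = amp(|11⟩) = (-0.7529 + 0.02756i):
new amp(|10⟩) = (1)·a = 0.1499
new amp(|11⟩) = (-1)·b = (0.7529 - 0.02756i)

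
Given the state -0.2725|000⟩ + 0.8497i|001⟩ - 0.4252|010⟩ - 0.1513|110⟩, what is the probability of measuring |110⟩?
0.02289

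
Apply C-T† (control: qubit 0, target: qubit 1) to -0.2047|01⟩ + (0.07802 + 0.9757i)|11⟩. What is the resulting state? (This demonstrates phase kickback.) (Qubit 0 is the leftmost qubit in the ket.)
-0.2047|01⟩ + (0.7451 + 0.6348i)|11⟩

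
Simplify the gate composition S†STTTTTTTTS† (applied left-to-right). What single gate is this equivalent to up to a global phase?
S†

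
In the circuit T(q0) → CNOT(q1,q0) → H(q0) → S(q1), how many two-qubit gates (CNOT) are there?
1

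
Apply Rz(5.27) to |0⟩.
(-0.8744 - 0.4852i)|0⟩

Rz(5.27) = [[e^(−iθ/2), 0], [0, e^(iθ/2)]] with e^(±iθ/2) = cos(θ/2) ± i·sin(θ/2); θ = 5.27, cos(θ/2) ≈ -0.874403, sin(θ/2) ≈ 0.485201.
With a = amp(|0⟩) = 1 and b = amp(|1⟩) = 0:
new amp(|0⟩) = (-0.874403 - 0.485201i)·a = (-0.8744 - 0.4852i)
new amp(|1⟩) = (-0.874403 + 0.485201i)·b = 0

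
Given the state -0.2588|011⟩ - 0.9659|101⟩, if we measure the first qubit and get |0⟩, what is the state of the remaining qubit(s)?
-|11⟩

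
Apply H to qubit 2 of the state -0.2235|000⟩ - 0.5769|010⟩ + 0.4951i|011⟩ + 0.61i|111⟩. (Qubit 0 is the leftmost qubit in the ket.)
-0.158|000⟩ - 0.158|001⟩ + (-0.4079 + 0.3501i)|010⟩ + (-0.4079 - 0.3501i)|011⟩ + 0.4313i|110⟩ - 0.4313i|111⟩

H on qubit 2 mixes each pair of kets that differ only in qubit 2: amplitudes (a, b) of (|…0…⟩, |…1…⟩) become ((a + b)/√2, (a − b)/√2). Kets absent from the input have amplitude 0.
(|000⟩, |001⟩): (a, b) = (-0.2235, 0) → (-0.158, -0.158)
(|010⟩, |011⟩): (a, b) = (-0.5769, 0.4951i) → ((-0.4079 + 0.3501i), (-0.4079 - 0.3501i))
(|110⟩, |111⟩): (a, b) = (0, 0.61i) → (0.4313i, -0.4313i)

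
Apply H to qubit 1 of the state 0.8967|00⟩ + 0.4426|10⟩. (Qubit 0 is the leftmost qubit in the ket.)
0.6341|00⟩ + 0.6341|01⟩ + 0.313|10⟩ + 0.313|11⟩

H on qubit 1 mixes each pair of kets that differ only in qubit 1: amplitudes (a, b) of (|…0…⟩, |…1…⟩) become ((a + b)/√2, (a − b)/√2). Kets absent from the input have amplitude 0.
(|00⟩, |01⟩): (a, b) = (0.8967, 0) → (0.6341, 0.6341)
(|10⟩, |11⟩): (a, b) = (0.4426, 0) → (0.313, 0.313)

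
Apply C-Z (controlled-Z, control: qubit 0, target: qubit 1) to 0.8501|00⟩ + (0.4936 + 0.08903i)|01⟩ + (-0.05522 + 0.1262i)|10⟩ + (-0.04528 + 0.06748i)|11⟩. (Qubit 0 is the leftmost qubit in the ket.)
0.8501|00⟩ + (0.4936 + 0.08903i)|01⟩ + (-0.05522 + 0.1262i)|10⟩ + (0.04528 - 0.06748i)|11⟩

C-Z leaves the control-|0⟩ kets |00⟩, |01⟩ unchanged and applies Z to qubit 1 on the control-|1⟩ pair (|10⟩, |11⟩).
Z = [[1, 0], [0, -1]].
With a = amp(|10⟩) = (-0.05522 + 0.1262i) and b = amp(|11⟩) = (-0.04528 + 0.06748i):
new amp(|10⟩) = (1)·a = (-0.05522 + 0.1262i)
new amp(|11⟩) = (-1)·b = (0.04528 - 0.06748i)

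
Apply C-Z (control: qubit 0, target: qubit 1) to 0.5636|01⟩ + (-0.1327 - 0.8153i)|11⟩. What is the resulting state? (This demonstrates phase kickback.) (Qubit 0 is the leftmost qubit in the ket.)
0.5636|01⟩ + (0.1327 + 0.8153i)|11⟩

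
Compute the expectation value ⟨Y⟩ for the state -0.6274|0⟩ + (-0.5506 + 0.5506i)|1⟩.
-0.6909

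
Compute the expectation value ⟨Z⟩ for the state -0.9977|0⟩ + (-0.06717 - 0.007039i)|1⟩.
0.9908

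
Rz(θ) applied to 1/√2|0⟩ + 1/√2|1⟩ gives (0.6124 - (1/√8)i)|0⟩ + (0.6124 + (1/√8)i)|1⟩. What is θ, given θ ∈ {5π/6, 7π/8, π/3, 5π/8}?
π/3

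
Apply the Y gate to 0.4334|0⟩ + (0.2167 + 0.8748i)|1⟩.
(0.8748 - 0.2167i)|0⟩ + 0.4334i|1⟩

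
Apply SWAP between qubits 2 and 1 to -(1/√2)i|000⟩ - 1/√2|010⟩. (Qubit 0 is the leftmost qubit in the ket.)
-(1/√2)i|000⟩ - 1/√2|001⟩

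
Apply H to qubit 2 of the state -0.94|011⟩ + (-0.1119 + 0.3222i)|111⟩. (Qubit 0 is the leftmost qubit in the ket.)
-0.6647|010⟩ + 0.6647|011⟩ + (-0.07913 + 0.2278i)|110⟩ + (0.07913 - 0.2278i)|111⟩

H on qubit 2 mixes each pair of kets that differ only in qubit 2: amplitudes (a, b) of (|…0…⟩, |…1…⟩) become ((a + b)/√2, (a − b)/√2). Kets absent from the input have amplitude 0.
(|010⟩, |011⟩): (a, b) = (0, -0.94) → (-0.6647, 0.6647)
(|110⟩, |111⟩): (a, b) = (0, (-0.1119 + 0.3222i)) → ((-0.07913 + 0.2278i), (0.07913 - 0.2278i))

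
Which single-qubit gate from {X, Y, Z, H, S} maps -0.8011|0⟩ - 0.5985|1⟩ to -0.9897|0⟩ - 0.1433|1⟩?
H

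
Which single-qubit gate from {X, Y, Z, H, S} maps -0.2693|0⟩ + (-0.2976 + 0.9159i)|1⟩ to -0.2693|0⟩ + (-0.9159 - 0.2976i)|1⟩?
S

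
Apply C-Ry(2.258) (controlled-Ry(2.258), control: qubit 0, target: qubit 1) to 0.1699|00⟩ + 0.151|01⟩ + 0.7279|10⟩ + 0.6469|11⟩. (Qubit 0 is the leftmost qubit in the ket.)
0.1699|00⟩ + 0.151|01⟩ - 0.2736|10⟩ + 0.9346|11⟩

C-Ry(2.258) leaves the control-|0⟩ kets |00⟩, |01⟩ unchanged and applies Ry(2.258) to qubit 1 on the control-|1⟩ pair (|10⟩, |11⟩).
Ry(2.258) = [[cos(θ/2), −sin(θ/2)], [sin(θ/2), cos(θ/2)]]; θ = 2.258, cos(θ/2) ≈ 0.427564, sin(θ/2) ≈ 0.903985.
With a = amp(|10⟩) = 0.7279 and b = amp(|11⟩) = 0.6469:
new amp(|10⟩) = (0.427564)·a + (-0.903985)·b = -0.2736
new amp(|11⟩) = (0.903985)·a + (0.427564)·b = 0.9346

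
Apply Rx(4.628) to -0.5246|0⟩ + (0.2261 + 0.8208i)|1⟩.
(0.9593 - 0.1665i)|0⟩ + (-0.153 - 0.1691i)|1⟩

Rx(4.628) = [[cos(θ/2), −i·sin(θ/2)], [−i·sin(θ/2), cos(θ/2)]]; θ = 4.628, cos(θ/2) ≈ -0.67665, sin(θ/2) ≈ 0.736305.
With a = amp(|0⟩) = -0.5246 and b = amp(|1⟩) = (0.2261 + 0.8208i):
new amp(|0⟩) = (-0.67665)·a + (-0.736305i)·b = (0.9593 - 0.1665i)
new amp(|1⟩) = (-0.736305i)·a + (-0.67665)·b = (-0.153 - 0.1691i)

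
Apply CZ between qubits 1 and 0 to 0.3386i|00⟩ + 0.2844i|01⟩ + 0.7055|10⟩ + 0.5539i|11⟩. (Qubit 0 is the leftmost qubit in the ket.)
0.3386i|00⟩ + 0.2844i|01⟩ + 0.7055|10⟩ - 0.5539i|11⟩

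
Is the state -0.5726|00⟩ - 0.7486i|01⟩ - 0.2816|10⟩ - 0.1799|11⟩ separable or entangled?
Entangled

Writing the state as a|00⟩ + b|01⟩ + c|10⟩ + d|11⟩, it is a product state iff ad − bc = 0.
Here (a, b, c, d) = (-0.5726, -0.7486i, -0.2816, -0.1799): ad − bc = (-0.5726)(-0.1799) − (-0.7486i)(-0.2816) = (0.103 - 0.2108i) ≠ 0, so the state is entangled.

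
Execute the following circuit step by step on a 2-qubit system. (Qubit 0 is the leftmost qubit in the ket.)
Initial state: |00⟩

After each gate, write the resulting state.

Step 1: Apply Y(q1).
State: i|01⟩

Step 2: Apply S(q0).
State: i|01⟩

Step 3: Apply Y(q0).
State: -|11⟩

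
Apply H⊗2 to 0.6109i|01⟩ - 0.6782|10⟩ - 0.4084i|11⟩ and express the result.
(-0.3391 + 0.1013i)|00⟩ + (-0.3391 - 0.1013i)|01⟩ + (0.3391 + 0.5097i)|10⟩ + (0.3391 - 0.5097i)|11⟩

H⊗2 gives amp(|y⟩) = (1/2) Σ_x (−1)^(x·y) amp(|x⟩), where x·y is the number of positions in which both x and y have a 1.
|00⟩: (0.6109i - 0.6782 - 0.4084i)/2 = (-0.3391 + 0.1013i)
|01⟩: (-0.6109i - 0.6782 + 0.4084i)/2 = (-0.3391 - 0.1013i)
|10⟩: (0.6109i + 0.6782 + 0.4084i)/2 = (0.3391 + 0.5097i)
|11⟩: (-0.6109i + 0.6782 - 0.4084i)/2 = (0.3391 - 0.5097i)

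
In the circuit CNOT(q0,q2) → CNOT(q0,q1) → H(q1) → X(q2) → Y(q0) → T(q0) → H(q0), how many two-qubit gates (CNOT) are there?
2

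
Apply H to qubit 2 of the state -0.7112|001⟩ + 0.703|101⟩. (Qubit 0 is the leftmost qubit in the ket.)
-0.5029|000⟩ + 0.5029|001⟩ + 0.4971|100⟩ - 0.4971|101⟩

H on qubit 2 mixes each pair of kets that differ only in qubit 2: amplitudes (a, b) of (|…0…⟩, |…1…⟩) become ((a + b)/√2, (a − b)/√2). Kets absent from the input have amplitude 0.
(|000⟩, |001⟩): (a, b) = (0, -0.7112) → (-0.5029, 0.5029)
(|100⟩, |101⟩): (a, b) = (0, 0.703) → (0.4971, -0.4971)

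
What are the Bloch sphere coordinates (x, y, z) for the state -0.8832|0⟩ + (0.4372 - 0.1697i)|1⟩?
(-0.7723, 0.2998, 0.5601)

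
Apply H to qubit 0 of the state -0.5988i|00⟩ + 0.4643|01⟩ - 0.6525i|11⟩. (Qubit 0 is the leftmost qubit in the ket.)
-0.4234i|00⟩ + (0.3283 - 0.4614i)|01⟩ - 0.4234i|10⟩ + (0.3283 + 0.4614i)|11⟩

H on qubit 0 mixes each pair of kets that differ only in qubit 0: amplitudes (a, b) of (|…0…⟩, |…1…⟩) become ((a + b)/√2, (a − b)/√2). Kets absent from the input have amplitude 0.
(|00⟩, |10⟩): (a, b) = (-0.5988i, 0) → (-0.4234i, -0.4234i)
(|01⟩, |11⟩): (a, b) = (0.4643, -0.6525i) → ((0.3283 - 0.4614i), (0.3283 + 0.4614i))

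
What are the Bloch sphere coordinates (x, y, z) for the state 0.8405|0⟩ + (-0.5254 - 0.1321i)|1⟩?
(-0.8832, -0.2221, 0.4129)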